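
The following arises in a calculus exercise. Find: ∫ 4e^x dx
Since d/dx[e^x] = +e^x, we get 4e^x+C

Answer: 4e^x+C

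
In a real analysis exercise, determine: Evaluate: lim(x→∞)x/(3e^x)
Apply L'Hôpital 1 times (∞/∞ each time):
Eventually get 1!/(3e^x) → 0

Answer: 0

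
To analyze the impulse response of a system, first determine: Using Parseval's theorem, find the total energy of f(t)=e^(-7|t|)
Parseval's theorem: E=integral |f(t)|^2 dt=(1/2pi) integral |F(omega)|^2 domega
E=integral_{-inf}^{inf} e^(-14|t|) dt=2*integral_0^inf e^(-14t) dt=2/(2*7)=1/7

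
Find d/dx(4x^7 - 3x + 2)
Power rule: d/dx(ax^n)=n·a·x^(n-1)
Term by term: 28·x^6-3

Answer: 28x^6-3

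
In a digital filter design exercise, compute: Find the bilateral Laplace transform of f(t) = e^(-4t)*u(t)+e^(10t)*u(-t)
For e^(-4t) * u(t): L = 1/(s + 4), Re(s) > -4
For e^(10t) * u(-t): L = -1/(s-10), Re(s) < 10
Combined: F(s) = 1/(s + 4) - 1/(s-10), -4 < Re(s) < 10

Answer: 1/(s + 4) - 1/(s-10), ROC: -4 < Re(s) < 10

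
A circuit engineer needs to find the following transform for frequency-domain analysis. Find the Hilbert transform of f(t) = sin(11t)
The Hilbert transform shifts each frequency component by -pi/2.
H{sin(wt)}=-cos(wt)
With w=11: H{sin(11t)}=-cos(11t)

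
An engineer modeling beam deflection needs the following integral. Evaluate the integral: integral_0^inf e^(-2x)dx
integral_0^inf e^(-2x) dx=[-1/2 * e^(-2x)]_0^inf
=0 - (-1/2)=1/2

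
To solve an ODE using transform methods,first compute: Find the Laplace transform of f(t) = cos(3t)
L{cos(wt)} = s/(s²+w²)
L{cos(3t)} = s/(s²+9)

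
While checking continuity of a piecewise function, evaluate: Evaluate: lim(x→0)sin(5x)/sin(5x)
sin(u) ≈ u for small u:
sin(5x)/sin(5x) ≈ 5x/(5x)=5/5

Answer: 1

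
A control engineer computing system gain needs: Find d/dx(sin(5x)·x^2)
Product rule: (fg)' = f'g + fg'
f = sin(5x), f' = 5·cos(5x)
g = x^2, g' = 2x

Answer: 5·cos(5x)·x^2 + 2·sin(5x)·x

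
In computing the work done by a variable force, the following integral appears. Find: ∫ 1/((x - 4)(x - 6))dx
Partial fractions: 1/((x-4)(x-6)) = A/(x-4)+B/(x-6)
A = -1/2, B = 1/2
∫ [-1/2· 1/(x-4)+1/2· 1/(x-6)] dx
= (1/2)[ln|x-6| - ln|x-4|]+C

Answer: (1/2)·ln|(x-6)/(x-4)|+C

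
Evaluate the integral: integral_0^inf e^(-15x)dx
integral_0^inf e^(-15x) dx = [-1/15 * e^(-15x)]_0^inf
= 0 - (-1/15) = 1/15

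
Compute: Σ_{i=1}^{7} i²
Using formula: Σ i^2 = n(n + 1)(2n + 1)/6 = 7·8·15/6 = 140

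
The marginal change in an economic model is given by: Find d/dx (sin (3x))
Chain rule: d/dx[sin(u)]=cos(u)·u' where u=3x
u'=3

Answer: 3·cos(3x)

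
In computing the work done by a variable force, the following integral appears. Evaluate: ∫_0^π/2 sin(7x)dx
Antiderivative: -cos(7x)/7
Evaluate at bounds: [-cos(7·π/2)/7] - [-cos(7·0)/7]
=(-(0) + (1))/7=1/7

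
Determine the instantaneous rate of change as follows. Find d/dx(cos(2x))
Chain rule: d/dx[cos(u)] = -sin(u)·u' where u = 2x
u' = 2

Answer: -2·sin(2x)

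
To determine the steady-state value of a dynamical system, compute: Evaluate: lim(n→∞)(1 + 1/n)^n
This is the definition of e^1: lim(1 + 1/n)^n=e^1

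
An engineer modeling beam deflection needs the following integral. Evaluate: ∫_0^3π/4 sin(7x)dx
Antiderivative: -cos(7x)/7
Evaluate at bounds: [-cos(7·3π/4)/7] - [-cos(7·0)/7]
= (-(-√2/2)+(1))/7 = 1/7+√2/14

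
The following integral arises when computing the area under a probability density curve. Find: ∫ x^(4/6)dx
Power rule: ∫ x^(2/3) dx = x^(5/3)/(5/3)+C

Answer: (3/5)·x^(5/3)+C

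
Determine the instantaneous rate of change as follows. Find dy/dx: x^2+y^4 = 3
Differentiate: 2x+4y^3·(dy/dx)=0
dy/dx=-2x/(4y^3)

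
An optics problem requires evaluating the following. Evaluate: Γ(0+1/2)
Γ(1/2)=√π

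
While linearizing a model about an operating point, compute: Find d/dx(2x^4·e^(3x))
Product rule: (fg)' = f'g + fg'
f = 2x^4, f' = 8x^3
g = e^(3x), g' = 3·e^(3x)

Answer: 8x^3·e^(3x) + 6x^4·e^(3x)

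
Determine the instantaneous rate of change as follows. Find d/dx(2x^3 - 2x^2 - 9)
Power rule: d/dx(ax^n)=n·a·x^(n-1)
Term by term: 6·x^2 - 4·x

Answer: 6x^2 - 4x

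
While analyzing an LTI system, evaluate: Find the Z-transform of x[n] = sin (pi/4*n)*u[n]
Z{sin(w0*n)*u[n]}=z*sin(w0)/(z^2 - 2z*cos(w0) + 1)
With w0=pi/4: X(z)=z*sin(pi/4)/(z^2 - 2z*cos(pi/4) + 1)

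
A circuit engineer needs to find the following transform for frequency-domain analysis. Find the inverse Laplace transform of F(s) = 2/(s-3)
L^(-1){2/(s-a)} = c·e^(at)
Here a = 3, c = 2

Answer: 2e^(3t)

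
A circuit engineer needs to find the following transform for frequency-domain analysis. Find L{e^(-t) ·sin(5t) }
First shifting: L{e^(at)f(t)} = F(s-a)
L{sin(5t)} = 5/(s²+25)
Shift: 5/((s+1)²+25)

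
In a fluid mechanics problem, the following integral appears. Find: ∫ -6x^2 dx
Using power rule: ∫ -6x^2 dx=-6/3 x^3 + C=-2x^3 + C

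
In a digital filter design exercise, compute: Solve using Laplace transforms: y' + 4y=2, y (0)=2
Take L of both sides: sY(s)-2+4Y(s) = 2/s
Y(s)(s+4) = 2/s+2
Y(s) = 2/(s(s+4))+2/(s+4)
Partial fractions: 2/(s(s+4)) = (1/2)/s - (1/2)/(s+4)
So Y(s) = (1/2)/s+(3/2)/(s+4)
Inverse transform (L^(-1){1/s} = 1, L^(-1){1/(s+4)} = e^(-4t)):

Answer: y(t) = 1/2+(3/2)·e^(-4t)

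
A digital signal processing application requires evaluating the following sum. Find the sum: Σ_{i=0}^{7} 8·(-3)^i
Geometric series: S = a(1 - r^n)/(1 - r)
a = 8, r = -3, n = 8
S = 8(1 - 6561)/4 = -13120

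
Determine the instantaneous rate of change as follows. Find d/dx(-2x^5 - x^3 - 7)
Power rule: d/dx(ax^n)=n·a·x^(n-1)
Term by term: -10·x^4-3·x^2

Answer: -10x^4-3x^2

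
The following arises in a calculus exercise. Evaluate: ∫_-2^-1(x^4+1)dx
Step 1: Find antiderivative F(x)=(1/5)x^5+x
Step 2: F(-1) - F(-2)=-6/5 - (-42/5)=36/5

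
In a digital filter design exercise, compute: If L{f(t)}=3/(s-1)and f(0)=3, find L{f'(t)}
L{f'(t)} = s·F(s) - f(0) = 3s/(s-1) - 3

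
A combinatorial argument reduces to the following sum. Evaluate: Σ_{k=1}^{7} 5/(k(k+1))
Partial fractions: 5/(k(k+1))=5/k - 5/(k+1)
Telescoping sum: 5(1-1/8)=5·7/8

Answer: 35/8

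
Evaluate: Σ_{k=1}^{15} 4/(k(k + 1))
Partial fractions: 4/(k(k+1)) = 4/k - 4/(k+1)
Telescoping sum: 4(1-1/16) = 4·15/16

Answer: 15/4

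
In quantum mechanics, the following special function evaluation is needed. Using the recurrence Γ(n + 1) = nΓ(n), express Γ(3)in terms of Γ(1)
Γ(3) = 2Γ(2) = 2·1Γ(1) = ... = 2!·Γ(1) = 2·Γ(1)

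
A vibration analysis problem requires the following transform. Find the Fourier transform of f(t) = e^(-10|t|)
Using the standard pair: F{e^(-a|t|)} = 2a/(a^2 + omega^2)
With a = 10: F(omega) = 20/(100 + omega^2)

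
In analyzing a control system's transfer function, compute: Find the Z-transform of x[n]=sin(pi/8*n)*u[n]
Z{sin(w0 * n) * u[n]}=z * sin(w0)/(z^2 - 2z * cos(w0) + 1)
With w0=pi/8: X(z)=z * sin(pi/8)/(z^2 - 2z * cos(pi/8) + 1)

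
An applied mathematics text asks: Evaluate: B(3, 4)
B(x,y) = Γ(x)Γ(y)/Γ(x+y) = (x-1)!(y-1)!/(x+y-1)!
B(3,4) = 2!·3!/6! = 1/60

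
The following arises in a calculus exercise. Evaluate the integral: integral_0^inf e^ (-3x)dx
integral_0^inf e^(-3x) dx=[-1/3*e^(-3x)]_0^inf
=0 - (-1/3)=1/3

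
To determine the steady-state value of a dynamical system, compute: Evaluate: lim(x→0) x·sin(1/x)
Squeeze theorem: -|x| ≤ x·sin(1/x) ≤ |x|
Since x → 0 as x → 0, by squeeze theorem the limit is 0

Answer: 0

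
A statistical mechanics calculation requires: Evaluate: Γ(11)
Γ(n) = (n-1)! for positive integers
Γ(11) = 10! = 3628800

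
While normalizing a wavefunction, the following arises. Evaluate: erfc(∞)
erfc(x) = 1 - erf(x); erfc(∞) = 1 - erf(∞) = 1-1 = 0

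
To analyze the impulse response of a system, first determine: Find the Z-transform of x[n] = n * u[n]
Standard pair: Z{n*u[n]} = z/(z-1)^2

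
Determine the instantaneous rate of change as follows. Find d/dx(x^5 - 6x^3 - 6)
Power rule: d/dx(ax^n) = n·a·x^(n-1)
Term by term: 5·x^4 - 18·x^2

Answer: 5x^4 - 18x^2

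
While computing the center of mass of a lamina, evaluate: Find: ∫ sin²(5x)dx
Using identity sin²(u)=(1 - cos(2u))/2:
∫ (1 - cos(10x))/2 dx=x/2 - sin(10x)/20+C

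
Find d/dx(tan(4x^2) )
Chain rule: d/dx[tan(u)]=sec²(u)·u' where u=4x^2
u'=8x

Answer: 8x·sec²(4x^2)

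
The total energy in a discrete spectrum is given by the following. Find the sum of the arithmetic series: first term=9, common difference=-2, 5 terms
Last term: a_n=9+(5-1)·-2=1
Sum=n(a_1+a_n)/2=5(9+1)/2=25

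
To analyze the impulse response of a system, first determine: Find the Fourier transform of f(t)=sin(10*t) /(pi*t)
sin(W*t)/(pi*t)=(W/pi)*sinc(W*t/pi) is the impulse response of the ideal low-pass filter with cutoff W (here W=10).
Its Fourier transform is a rectangular function:
F(omega)=1 for |omega| < 10, 0 otherwise

Answer: rect(omega/20) [i.e., 1 for |omega| < 10, 0 otherwise]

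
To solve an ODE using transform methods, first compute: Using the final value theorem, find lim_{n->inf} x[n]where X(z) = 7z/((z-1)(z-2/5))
Final value theorem: lim x[n] = lim_{z->1} (z-1) * X(z)
(z-1) * X(z) = 7z/(z-2/5)
As z->1: 7/(1-2/5) = 7/(3/5) = 35/3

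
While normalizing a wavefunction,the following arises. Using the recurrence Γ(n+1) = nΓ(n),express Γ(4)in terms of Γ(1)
Γ(4) = 3Γ(3) = 3·2Γ(2) = ... = 3!·Γ(1) = 6·Γ(1)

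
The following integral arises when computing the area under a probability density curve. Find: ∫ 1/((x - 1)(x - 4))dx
Partial fractions: 1/((x-1)(x-4))=A/(x-1) + B/(x-4)
A=-1/3, B=1/3
∫ [-1/3· 1/(x-1) + 1/3· 1/(x-4)] dx
=(1/3)[ln|x-4| - ln|x-1|] + C

Answer: (1/3)·ln|(x-4)/(x-1)| + C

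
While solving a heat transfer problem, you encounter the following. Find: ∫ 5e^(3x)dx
Since d/dx[e^(3x)]=3e^(3x), we get 5/3 e^(3x)+C

Answer: (5/3)e^(3x)+C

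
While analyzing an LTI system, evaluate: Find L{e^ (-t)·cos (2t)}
First shifting: L{e^(at)f(t)} = F(s-a)
L{cos(2t)} = s/(s² + 4)
Shift: (s + 1)/((s + 1)² + 4)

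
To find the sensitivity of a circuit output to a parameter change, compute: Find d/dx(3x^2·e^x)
Product rule: (fg)'=f'g+fg'
f=3x^2, f'=6x
g=e^x, g'=e^x

Answer: 6x·e^x+3x^2·e^x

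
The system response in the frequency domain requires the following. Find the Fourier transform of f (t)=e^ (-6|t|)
Using the standard pair: F{e^(-a|t|)} = 2a/(a^2 + omega^2)
With a = 6: F(omega) = 12/(36 + omega^2)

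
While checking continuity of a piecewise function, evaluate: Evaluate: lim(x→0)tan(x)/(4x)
tan(u) ≈ u for small u:
tan(x)/(4x) ≈ x/(4x) = 1/4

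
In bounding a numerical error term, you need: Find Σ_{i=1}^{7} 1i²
= 1·n(n+1)(2n+1)/6 = 1·7·8·15/6 = 140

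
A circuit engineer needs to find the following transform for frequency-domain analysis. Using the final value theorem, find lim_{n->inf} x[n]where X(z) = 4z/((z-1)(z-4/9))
Final value theorem: lim x[n] = lim_{z->1} (z-1) * X(z)
(z-1) * X(z) = 4z/(z-4/9)
As z->1: 4/(1-4/9) = 4/(5/9) = 36/5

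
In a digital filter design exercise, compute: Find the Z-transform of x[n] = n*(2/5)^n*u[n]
Using the property Z{n * a^n * u[n]}=az/(z-a)^2
With a=2/5: X(z)=(2/5)z/(z - 2/5)^2, |z| > 2/5

Answer: (2/5)z/(z - 2/5)^2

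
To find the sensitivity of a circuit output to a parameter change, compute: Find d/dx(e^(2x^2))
Chain rule: d/dx[e^u] = e^u · u' where u = 2x^2
u' = 4x

Answer: 4x·e^(2x^2)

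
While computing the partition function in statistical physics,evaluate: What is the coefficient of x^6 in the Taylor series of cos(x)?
cos(x)=Σ (-1)^k x^(2k)/(2k)!
For x^6: (-1)^3/6!=-1/720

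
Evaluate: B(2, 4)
B(x,y) = Γ(x)Γ(y)/Γ(x + y) = (x-1)!(y-1)!/(x + y-1)!
B(2,4) = 1!·3!/5! = 1/20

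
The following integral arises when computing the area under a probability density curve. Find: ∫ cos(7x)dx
Using substitution u = 7x: ∫ cos(u) du/7 = sin(u)/7+C

Answer: (1/7)sin(7x)+C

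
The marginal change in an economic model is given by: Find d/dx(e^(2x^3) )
Chain rule: d/dx[e^u]=e^u · u' where u=2x^3
u'=6x^2

Answer: 6x^2·e^(2x^3)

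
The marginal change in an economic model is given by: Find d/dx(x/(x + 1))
Quotient rule: (f/g)'=(f'g - fg')/g²
f=x, f'=1
g=x+1, g'=1

Answer: (1·(x+1) - x)/(x+1)²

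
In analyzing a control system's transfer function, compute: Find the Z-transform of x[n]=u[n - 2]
Using the time-shift property: Z{u[n-2]} = z^(-2)*z/(z-1)
= z^(-1)/(z-1)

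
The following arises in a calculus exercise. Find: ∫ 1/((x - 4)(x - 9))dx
Partial fractions: 1/((x-4)(x-9))=A/(x-4)+B/(x-9)
A=-1/5, B=1/5
∫ [-1/5· 1/(x-4)+1/5· 1/(x-9)] dx
=(1/5)[ln|x-9| - ln|x-4|]+C

Answer: (1/5)·ln|(x-9)/(x-4)|+C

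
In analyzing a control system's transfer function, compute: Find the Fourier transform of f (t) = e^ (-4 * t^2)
The Fourier transform of a Gaussian e^(-a * t^2) is sqrt(pi/a) * e^(-omega^2/(4a)).
With a=4: F(omega)=sqrt(pi)/2 * e^(-omega^2/16)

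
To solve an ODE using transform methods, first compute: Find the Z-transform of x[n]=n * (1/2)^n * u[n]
Using the property Z{n * a^n * u[n]} = az/(z-a)^2
With a = 1/2: X(z) = (1/2)z/(z - 1/2)^2, |z| > 1/2

Answer: (1/2)z/(z - 1/2)^2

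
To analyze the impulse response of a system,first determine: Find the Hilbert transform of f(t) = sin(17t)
The Hilbert transform shifts each frequency component by -pi/2.
H{sin(wt)} = -cos(wt)
With w = 17: H{sin(17t)} = -cos(17t)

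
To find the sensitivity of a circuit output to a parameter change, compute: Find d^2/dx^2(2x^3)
Apply power rule 2 times:
d^1: 6x^2
d^2: 12x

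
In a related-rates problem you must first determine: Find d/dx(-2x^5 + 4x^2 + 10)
Power rule: d/dx(ax^n)=n·a·x^(n-1)
Term by term: -10·x^4+8·x

Answer: -10x^4+8x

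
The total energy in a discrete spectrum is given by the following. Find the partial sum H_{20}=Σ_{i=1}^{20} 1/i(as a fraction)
H_20 = 1 + 1/2 + 1/3 + ... + 1/20
= 55835135/15519504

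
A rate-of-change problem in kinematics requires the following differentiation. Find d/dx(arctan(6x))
d/dx[arctan(u)] = u'/(1+u²), u = 6x, u' = 6

Answer: 6/(1+36x²)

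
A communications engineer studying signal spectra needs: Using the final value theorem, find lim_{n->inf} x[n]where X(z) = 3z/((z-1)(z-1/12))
Final value theorem: lim x[n] = lim_{z->1} (z-1) * X(z)
(z-1) * X(z) = 3z/(z-1/12)
As z->1: 3/(1 - 1/12) = 3/(11/12) = 36/11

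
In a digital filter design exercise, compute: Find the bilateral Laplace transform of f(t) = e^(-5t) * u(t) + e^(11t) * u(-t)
For e^(-5t)*u(t): L=1/(s + 5), Re(s) > -5
For e^(11t)*u(-t): L=-1/(s-11), Re(s) < 11
Combined: F(s)=1/(s + 5) - 1/(s-11), -5 < Re(s) < 11

Answer: 1/(s + 5) - 1/(s-11), ROC: -5 < Re(s) < 11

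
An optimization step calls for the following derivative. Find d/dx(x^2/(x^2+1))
Quotient rule: (f/g)'=(f'g - fg')/g²
f=x^2, f'=2x
g=x^2 + 1, g'=2x

Answer: (2x·(x^2 + 1) - 2x^3)/(x^2 + 1)²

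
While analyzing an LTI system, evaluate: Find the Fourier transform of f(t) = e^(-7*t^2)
The Fourier transform of a Gaussian e^(-a*t^2) is sqrt(pi/a)*e^(-omega^2/(4a)).
With a=7: F(omega)=sqrt(pi/7)*e^(-omega^2/28)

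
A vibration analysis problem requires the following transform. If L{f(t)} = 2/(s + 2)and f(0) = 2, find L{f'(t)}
L{f'(t)}=s·F(s) - f(0)=2s/(s + 2) - 2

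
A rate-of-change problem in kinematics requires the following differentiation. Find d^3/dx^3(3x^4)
Apply power rule 3 times:
d^1: 12x^3
d^2: 36x^2
d^3: 72x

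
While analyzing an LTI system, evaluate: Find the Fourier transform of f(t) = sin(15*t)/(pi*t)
sin(W * t)/(pi * t) = (W/pi) * sinc(W * t/pi) is the impulse response of the ideal low-pass filter with cutoff W (here W = 15).
Its Fourier transform is a rectangular function:
F(omega) = 1 for |omega| < 15, 0 otherwise

Answer: rect(omega/30) [i.e., 1 for |omega| < 15, 0 otherwise]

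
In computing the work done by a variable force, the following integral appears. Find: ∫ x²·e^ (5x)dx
Integration by parts twice:
First: u = x², dv = e^(5x) dx => x²e^(5x)/5 - (2/5)∫ xe^(5x) dx
Second (∫ xe^(5x) dx): xe^(5x)/5 - e^(5x)/25
Combining: e^(5x)(x²/5-2x/25+2/125)+C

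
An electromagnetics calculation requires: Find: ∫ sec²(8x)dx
Since d/dx[tan(8x)]=8sec²(8x), integral=tan(8x)/8 + C

Answer: (1/8)tan(8x) + C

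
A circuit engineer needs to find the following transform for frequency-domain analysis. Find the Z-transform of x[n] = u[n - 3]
Using the time-shift property: Z{u[n-3]}=z^(-3)*z/(z-1)
=z^(-2)/(z-1)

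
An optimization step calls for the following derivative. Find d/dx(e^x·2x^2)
Product rule: (fg)' = f'g + fg'
f = e^x, f' = e^x
g = 2x^2, g' = 4x

Answer: 2·e^x·x^2 + 4·e^x·x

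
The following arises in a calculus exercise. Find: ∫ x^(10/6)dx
Power rule: ∫ x^(5/3) dx=x^(8/3)/(8/3) + C

Answer: (3/8)·x^(8/3) + C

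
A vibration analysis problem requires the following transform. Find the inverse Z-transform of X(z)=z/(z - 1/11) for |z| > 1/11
Standard pair: z/(z-a) <-> a^n*u[n] for causal signals
With a = 1/11: x[n] = (1/11)^n*u[n]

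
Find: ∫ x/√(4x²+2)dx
Let u = 4x²+2, du = 8x dx
∫ (1/8)·u^(-1/2) du = √u/4+C

Answer: √(4x²+2)/4+C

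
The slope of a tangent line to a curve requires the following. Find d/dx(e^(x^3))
Chain rule: d/dx[e^u] = e^u · u' where u = x^3
u' = 3x^2

Answer: 3x^2·e^(x^3)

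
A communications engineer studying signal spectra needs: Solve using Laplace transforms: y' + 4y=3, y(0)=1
Take L of both sides: sY(s)-1+4Y(s) = 3/s
Y(s)(s+4) = 3/s+1
Y(s) = 3/(s(s+4))+1/(s+4)
Partial fractions: 3/(s(s+4)) = (3/4)/s - (3/4)/(s+4)
So Y(s) = (3/4)/s+(1/4)/(s+4)
Inverse transform (L^(-1){1/s} = 1, L^(-1){1/(s+4)} = e^(-4t)):

Answer: y(t) = 3/4+(1/4)·e^(-4t)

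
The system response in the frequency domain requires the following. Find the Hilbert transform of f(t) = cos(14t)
The Hilbert transform shifts each frequency component by -pi/2.
H{cos(wt)}=sin(wt)
With w=14: H{cos(14t)}=sin(14t)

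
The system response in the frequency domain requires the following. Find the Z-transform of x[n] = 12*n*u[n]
Z{n * u[n]} = z/(z-1)^2
By linearity: Z{12 * n * u[n]} = 12z/(z-1)^2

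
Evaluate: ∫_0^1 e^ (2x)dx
Antiderivative: (1/2)e^(2x)
Evaluate: (1/2)(e^2 - 1)

Answer: (e^2 - 1)/2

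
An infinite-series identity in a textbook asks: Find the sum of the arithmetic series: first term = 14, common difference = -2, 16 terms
Last term: a_n = 14 + (16 - 1)·-2 = -16
Sum = n(a_1 + a_n)/2 = 16(14 + (-16))/2 = -16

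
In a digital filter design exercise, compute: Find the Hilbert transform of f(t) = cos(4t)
The Hilbert transform shifts each frequency component by -pi/2.
H{cos(wt)}=sin(wt)
With w=4: H{cos(4t)}=sin(4t)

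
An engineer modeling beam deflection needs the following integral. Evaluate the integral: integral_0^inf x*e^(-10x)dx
This is a Gamma integral. Substitute u = 10x (du = 10 dx):
integral_0^inf x*e^(-10x) dx = (1/10^2) integral_0^inf u^1*e^(-u) du
= Gamma(2)/10^2 = 1!/10^2 = 1/100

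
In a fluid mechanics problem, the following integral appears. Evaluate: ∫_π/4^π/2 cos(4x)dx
Antiderivative: sin(4x)/4
Evaluate at bounds: [sin(4·π/2)/4] - [sin(4·π/4)/4]
=((0) - (0))/4=0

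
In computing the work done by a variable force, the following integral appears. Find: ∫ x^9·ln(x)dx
By parts: u = ln(x), dv = x^9 dx
du = 1/x dx, v = x^10/10
= x^10·ln(x)/10 - ∫ x^9/10 dx
= x^10·ln(x)/10 - x^10/100 + C

Answer: x^10(ln(x)/10 - 1/100) + C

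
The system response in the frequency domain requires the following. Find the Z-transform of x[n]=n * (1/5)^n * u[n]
Using the property Z{n*a^n*u[n]}=az/(z-a)^2
With a=1/5: X(z)=(1/5)z/(z - 1/5)^2, |z| > 1/5

Answer: (1/5)z/(z - 1/5)^2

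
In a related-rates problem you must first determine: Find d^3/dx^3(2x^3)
Apply power rule 3 times:
d^1: 6x^2
d^2: 12x
d^3: 12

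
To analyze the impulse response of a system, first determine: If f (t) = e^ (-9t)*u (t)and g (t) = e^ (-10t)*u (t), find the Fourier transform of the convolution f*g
By the convolution theorem: F{f*g} = F(omega)*G(omega)
F(omega) = 1/(9 + j*omega), G(omega) = 1/(10 + j*omega)
F{f*g} = 1/((9 + j*omega)(10 + j*omega))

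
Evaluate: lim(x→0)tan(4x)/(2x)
tan(u) ≈ u for small u:
tan(4x)/(2x) ≈ 4x/(2x) = 4/2

Answer: 2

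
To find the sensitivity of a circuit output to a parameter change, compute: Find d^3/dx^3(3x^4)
Apply power rule 3 times:
d^1: 12x^3
d^2: 36x^2
d^3: 72x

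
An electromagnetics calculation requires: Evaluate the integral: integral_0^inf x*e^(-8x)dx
This is a Gamma integral. Substitute u=8x (du=8 dx):
integral_0^inf x*e^(-8x) dx=(1/8^2) integral_0^inf u^1*e^(-u) du
=Gamma(2)/8^2=1!/8^2=1/64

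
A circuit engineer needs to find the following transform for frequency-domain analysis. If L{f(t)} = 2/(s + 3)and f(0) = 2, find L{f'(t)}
L{f'(t)}=s·F(s) - f(0)=2s/(s + 3) - 2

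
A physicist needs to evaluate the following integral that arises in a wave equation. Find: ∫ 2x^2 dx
Using power rule: ∫ 2x^2 dx = 2/3 x^3+C = (2/3)x^3+C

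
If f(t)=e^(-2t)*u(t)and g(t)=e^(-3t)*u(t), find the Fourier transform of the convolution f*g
By the convolution theorem: F{f*g} = F(omega)*G(omega)
F(omega) = 1/(2 + j*omega), G(omega) = 1/(3 + j*omega)
F{f*g} = 1/((2 + j*omega)(3 + j*omega))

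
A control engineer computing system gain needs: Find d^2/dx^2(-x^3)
Apply power rule 2 times:
d^1: -3x^2
d^2: -6x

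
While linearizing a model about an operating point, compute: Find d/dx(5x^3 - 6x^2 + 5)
Power rule: d/dx(ax^n)=n·a·x^(n-1)
Term by term: 15·x^2-12·x

Answer: 15x^2-12x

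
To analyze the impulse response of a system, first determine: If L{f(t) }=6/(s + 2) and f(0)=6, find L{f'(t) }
L{f'(t)}=s·F(s) - f(0)=6s/(s + 2) - 6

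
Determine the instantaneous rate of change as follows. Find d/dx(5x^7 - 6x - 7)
Power rule: d/dx(ax^n) = n·a·x^(n-1)
Term by term: 35·x^6-6

Answer: 35x^6-6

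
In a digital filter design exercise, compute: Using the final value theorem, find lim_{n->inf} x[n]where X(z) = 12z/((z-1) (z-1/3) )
Final value theorem: lim x[n] = lim_{z->1} (z-1) * X(z)
(z-1) * X(z) = 12z/(z-1/3)
As z->1: 12/(1 - 1/3) = 12/(2/3) = 18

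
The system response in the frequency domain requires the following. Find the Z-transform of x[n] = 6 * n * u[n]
Z{n*u[n]} = z/(z-1)^2
By linearity: Z{6*n*u[n]} = 6z/(z-1)^2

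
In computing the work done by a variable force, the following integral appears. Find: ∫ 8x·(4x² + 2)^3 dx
Let u=4x²+2, du=8x dx
∫ u^3 du=u^4/4+C

Answer: (4x²+2)^4/4+C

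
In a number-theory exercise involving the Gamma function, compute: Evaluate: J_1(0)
J_n(0)=0 for all n > 0 (Bessel function of first kind)
J_1(0)=0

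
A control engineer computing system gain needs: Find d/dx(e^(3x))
Chain rule: d/dx[e^u] = e^u · u' where u = 3x
u' = 3

Answer: 3·e^(3x)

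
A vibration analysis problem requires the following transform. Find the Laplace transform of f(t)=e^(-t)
L{e^(at)}=1/(s-a)
L{e^(-t)}=1/(s + 1)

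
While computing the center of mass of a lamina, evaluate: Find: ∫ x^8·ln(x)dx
By parts: u=ln(x), dv=x^8 dx
du=1/x dx, v=x^9/9
=x^9·ln(x)/9 - ∫ x^8/9 dx
=x^9·ln(x)/9 - x^9/81 + C

Answer: x^9(ln(x)/9 - 1/81) + C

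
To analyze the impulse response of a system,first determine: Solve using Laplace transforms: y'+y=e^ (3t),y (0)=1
Take L: sY - 1 + Y = 1/(s-3)
Y(s + 1) = 1/(s-3) + 1
Y = 1/((s-3)(s + 1)) + 1/(s + 1)
Partial fractions: 1/((s-3)(s + 1)) = (1/4)/(s-3) - (1/4)/(s + 1)
So Y = (1/4)/(s-3) + (3/4)/(s + 1)
Inverse Laplace transform (L^(-1){1/(s-3)} = e^(3t), L^(-1){1/(s + 1)} = e^(-t)):

Answer: y(t) = (1/4)·e^(3t) + (3/4)·e^(-t)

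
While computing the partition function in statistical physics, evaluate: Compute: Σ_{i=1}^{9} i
Using formula: Σ i^1=n(n + 1)/2=9·10/2=45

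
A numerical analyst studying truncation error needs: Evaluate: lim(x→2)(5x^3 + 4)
Polynomial is continuous, so substitute x = 2:
5·2^3 + 4 = 44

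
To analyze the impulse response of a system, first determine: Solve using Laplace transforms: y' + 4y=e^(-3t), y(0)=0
Take L: sY - 0 + 4Y = 1/(s + 3)
Y(s + 4) = 1/(s + 3) + 0
Y = 1/((s + 3)(s + 4)) + 0/(s + 4)
Partial fractions: 1/((s + 3)(s + 4)) = 1/(s + 3) - 1/(s + 4)
So Y = 1/(s + 3) - 1/(s + 4)
Inverse Laplace transform (L^(-1){1/(s + 3)} = e^(-3t), L^(-1){1/(s + 4)} = e^(-4t)):

Answer: y(t) = 1·e^(-3t) - e^(-4t)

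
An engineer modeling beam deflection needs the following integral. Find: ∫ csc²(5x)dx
Since d/dx[-cot(5x)]=5csc²(5x), integral=-cot(5x)/5 + C

Answer: (-1/5)cot(5x) + C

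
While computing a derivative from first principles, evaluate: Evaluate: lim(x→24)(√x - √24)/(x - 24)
Multiply by conjugate (√x+√24)/(√x+√24):
=(x - 24)/((x - 24)(√x+√24))=1/(√x+√24)
As x → 24: 1/(2√24)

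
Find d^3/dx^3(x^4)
Apply power rule 3 times:
d^1: 4x^3
d^2: 12x^2
d^3: 24x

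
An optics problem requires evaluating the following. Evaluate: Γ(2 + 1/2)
Γ(n + 1/2)=(2n)!√π/(4^n·n!)
=24√π/(16·2)=(3/4)·√π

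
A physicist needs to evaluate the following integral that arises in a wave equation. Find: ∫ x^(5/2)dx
Power rule: ∫ x^(5/2) dx = x^(7/2)/(7/2) + C

Answer: (2/7)·x^(7/2) + C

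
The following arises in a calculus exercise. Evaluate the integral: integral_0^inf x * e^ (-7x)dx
This is a Gamma integral. Substitute u=7x (du=7 dx):
integral_0^inf x*e^(-7x) dx=(1/7^2) integral_0^inf u^1*e^(-u) du
=Gamma(2)/7^2=1!/7^2=1/49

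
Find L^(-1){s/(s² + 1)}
L^(-1){s/(s²+w²)} = cos(wt)
Here w = 1

Answer: cos(t)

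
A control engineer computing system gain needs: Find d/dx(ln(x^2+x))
Chain rule: d/dx[ln(u)]=u'/u where u=x^2 + x
u'=2x + 1

Answer: (2x + 1)/(x^2 + x)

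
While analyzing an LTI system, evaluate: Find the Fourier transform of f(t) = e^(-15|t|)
Using the standard pair: F{e^(-a|t|)}=2a/(a^2 + omega^2)
With a=15: F(omega)=30/(225 + omega^2)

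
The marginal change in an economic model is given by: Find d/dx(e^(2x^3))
Chain rule: d/dx[e^u] = e^u · u' where u = 2x^3
u' = 6x^2

Answer: 6x^2·e^(2x^3)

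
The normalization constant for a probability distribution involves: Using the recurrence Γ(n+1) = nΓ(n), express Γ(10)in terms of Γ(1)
Γ(10)=9Γ(9)=9·8Γ(8)=...=9!·Γ(1)=362880·Γ(1)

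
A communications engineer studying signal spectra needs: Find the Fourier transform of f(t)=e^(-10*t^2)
The Fourier transform of a Gaussian e^(-a*t^2) is sqrt(pi/a)*e^(-omega^2/(4a)).
With a = 10: F(omega) = sqrt(pi/10)*e^(-omega^2/40)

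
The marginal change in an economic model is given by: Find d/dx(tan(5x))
Chain rule: d/dx[tan(u)] = sec²(u)·u' where u = 5x
u' = 5

Answer: 5·sec²(5x)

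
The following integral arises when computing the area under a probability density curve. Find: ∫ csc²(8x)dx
Since d/dx[-cot(8x)]=8csc²(8x), integral=-cot(8x)/8+C

Answer: (-1/8)cot(8x)+C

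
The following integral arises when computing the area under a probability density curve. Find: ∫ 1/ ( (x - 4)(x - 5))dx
Partial fractions: 1/((x-4)(x-5)) = A/(x-4)+B/(x-5)
A = -1, B = 1
∫ [-1· 1/(x-4)+1· 1/(x-5)] dx
= (1)[ln|x-5| - ln|x-4|]+C

Answer: ln|(x-5)/(x-4)|+C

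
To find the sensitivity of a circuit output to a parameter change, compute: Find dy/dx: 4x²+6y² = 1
Differentiate: 8x+12y·(dy/dx) = 0
dy/dx = -8x/(12y) = -(2/3)·(x/y)

Answer: dy/dx = -(2/3)·(x/y)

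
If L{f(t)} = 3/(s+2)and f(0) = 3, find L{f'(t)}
L{f'(t)}=s·F(s) - f(0)=3s/(s+2)-3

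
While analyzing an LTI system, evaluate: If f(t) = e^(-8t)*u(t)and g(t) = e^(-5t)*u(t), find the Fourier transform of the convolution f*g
By the convolution theorem: F{f*g} = F(omega)*G(omega)
F(omega) = 1/(8+j*omega), G(omega) = 1/(5+j*omega)
F{f*g} = 1/((8+j*omega)(5+j*omega))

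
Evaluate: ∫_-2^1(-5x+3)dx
Step 1: Find antiderivative F(x)=(-5/2)x^2+3x
Step 2: F(1) - F(-2)=1/2 - (-16)=33/2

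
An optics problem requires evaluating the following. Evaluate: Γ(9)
Γ(n)=(n-1)! for positive integers
Γ(9)=8!=40320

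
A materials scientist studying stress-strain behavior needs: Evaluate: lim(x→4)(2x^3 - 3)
Polynomial is continuous, so substitute x=4:
2·4^3 - 3=125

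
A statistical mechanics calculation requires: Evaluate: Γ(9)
Γ(n) = (n-1)! for positive integers
Γ(9) = 8! = 40320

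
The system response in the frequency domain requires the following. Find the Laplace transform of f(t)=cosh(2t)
L{cosh(at)}=s/(s²-a²)
L{cosh(2t)}=s/(s²-4)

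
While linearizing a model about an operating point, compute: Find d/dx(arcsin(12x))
d/dx[arcsin(u)] = u'/√(1-u²), u = 12x, u' = 12

Answer: 12/√(1 - 144x²)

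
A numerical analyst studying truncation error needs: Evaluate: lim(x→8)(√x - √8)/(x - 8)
Multiply by conjugate (√x+√8)/(√x+√8):
=(x - 8)/((x - 8)(√x+√8))=1/(√x+√8)
As x → 8: 1/(2√8)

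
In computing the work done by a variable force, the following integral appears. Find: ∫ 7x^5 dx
Using power rule: ∫ 7x^5 dx = 7/6 x^6 + C = (7/6)x^6 + C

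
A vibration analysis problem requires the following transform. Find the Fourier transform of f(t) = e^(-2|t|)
Using the standard pair: F{e^(-a|t|)}=2a/(a^2 + omega^2)
With a=2: F(omega)=4/(4 + omega^2)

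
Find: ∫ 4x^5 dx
Using power rule: ∫ 4x^5 dx = 4/6 x^6 + C = (2/3)x^6 + C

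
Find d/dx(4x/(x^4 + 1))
Quotient rule: (f/g)'=(f'g - fg')/g²
f=4x, f'=4
g=x^4+1, g'=4x^3

Answer: (4·(x^4+1)-16x^4)/(x^4+1)²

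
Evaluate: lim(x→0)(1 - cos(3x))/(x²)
Using 1-cos(u) ≈ u²/2 for small u:
(1-cos(3x)) ≈ (3x)²/2=9x²/2
So limit=9/(2·1)=9/2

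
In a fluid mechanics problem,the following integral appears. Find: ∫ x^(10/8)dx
Power rule: ∫ x^(5/4) dx=x^(9/4)/(9/4) + C

Answer: (4/9)·x^(9/4) + C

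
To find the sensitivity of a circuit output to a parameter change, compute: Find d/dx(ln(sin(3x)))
Chain rule: d/dx[ln(u)] = u'/u where u = sin(3x)
u' = 3cos(3x)

Answer: (3cos(3x))/(sin(3x))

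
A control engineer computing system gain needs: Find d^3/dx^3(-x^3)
Apply power rule 3 times:
d^1: -3x^2
d^2: -6x
d^3: -6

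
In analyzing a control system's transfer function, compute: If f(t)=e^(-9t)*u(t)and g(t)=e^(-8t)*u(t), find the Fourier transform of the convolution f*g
By the convolution theorem: F{f * g} = F(omega) * G(omega)
F(omega) = 1/(9 + j * omega), G(omega) = 1/(8 + j * omega)
F{f * g} = 1/((9 + j * omega)(8 + j * omega))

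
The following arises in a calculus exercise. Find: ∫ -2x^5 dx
Using power rule: ∫ -2x^5 dx=-2/6 x^6+C=(-1/3)x^6+C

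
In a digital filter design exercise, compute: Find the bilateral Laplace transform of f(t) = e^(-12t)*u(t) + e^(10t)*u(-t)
For e^(-12t)*u(t): L = 1/(s + 12), Re(s) > -12
For e^(10t)*u(-t): L = -1/(s-10), Re(s) < 10
Combined: F(s) = 1/(s + 12) - 1/(s-10), -12 < Re(s) < 10

Answer: 1/(s + 12) - 1/(s-10), ROC: -12 < Re(s) < 10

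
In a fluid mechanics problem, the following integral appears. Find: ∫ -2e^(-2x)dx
Since d/dx[e^(-2x)] = -2e^(-2x), we get 1 e^(-2x)+C

Answer: e^(-2x)+C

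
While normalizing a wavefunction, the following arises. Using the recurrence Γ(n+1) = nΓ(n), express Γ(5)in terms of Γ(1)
Γ(5) = 4Γ(4) = 4·3Γ(3) = ... = 4!·Γ(1) = 24·Γ(1)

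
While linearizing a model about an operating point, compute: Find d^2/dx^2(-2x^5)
Apply power rule 2 times:
d^1: -10x^4
d^2: -40x^3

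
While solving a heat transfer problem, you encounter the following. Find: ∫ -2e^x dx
Since d/dx[e^x] = + e^x, we get -2e^x + C

Answer: -2e^x + C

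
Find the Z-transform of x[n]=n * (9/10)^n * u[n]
Using the property Z{n * a^n * u[n]}=az/(z-a)^2
With a=9/10: X(z)=(9/10)z/(z - 9/10)^2, |z| > 9/10

Answer: (9/10)z/(z - 9/10)^2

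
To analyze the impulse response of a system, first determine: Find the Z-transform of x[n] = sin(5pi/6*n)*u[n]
Z{sin(w0 * n) * u[n]} = z * sin(w0)/(z^2 - 2z * cos(w0) + 1)
With w0 = 5pi/6: X(z) = z * sin(5pi/6)/(z^2 - 2z * cos(5pi/6) + 1)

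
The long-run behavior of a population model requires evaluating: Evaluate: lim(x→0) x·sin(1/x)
Squeeze theorem: -|x| ≤ x·sin(1/x) ≤ |x|
Since x → 0 as x → 0, by squeeze theorem the limit is 0

Answer: 0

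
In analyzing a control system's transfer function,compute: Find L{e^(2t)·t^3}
First shifting: L{e^(at)f(t)} = F(s-a)
L{t^3} = 6/s^4
Shift s → s-2: 6/(s-2)^4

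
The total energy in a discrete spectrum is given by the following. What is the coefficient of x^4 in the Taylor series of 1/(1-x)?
1/(1-x) = Σ x^n for |x|<1
All coefficients are 1

Answer: 1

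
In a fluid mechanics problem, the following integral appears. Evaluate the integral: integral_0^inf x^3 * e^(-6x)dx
This is a Gamma integral. Substitute u=6x (du=6 dx):
integral_0^inf x^3 * e^(-6x) dx=(1/6^4) integral_0^inf u^3 * e^(-u) du
=Gamma(4)/6^4=3!/6^4=6/1296

Answer: 1/216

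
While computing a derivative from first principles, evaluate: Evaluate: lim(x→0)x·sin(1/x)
Squeeze theorem: -|x| ≤ x·sin(1/x) ≤ |x|
Since x → 0 as x → 0, by squeeze theorem the limit is 0

Answer: 0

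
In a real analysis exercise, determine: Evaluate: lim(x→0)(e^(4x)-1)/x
L'Hôpital (0/0): lim 4e^(4x)/1 = 4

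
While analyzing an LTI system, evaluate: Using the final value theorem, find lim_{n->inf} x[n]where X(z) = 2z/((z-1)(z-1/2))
Final value theorem: lim x[n]=lim_{z->1} (z-1) * X(z)
(z-1) * X(z)=2z/(z-1/2)
As z->1: 2/(1-1/2)=2/(1/2)=4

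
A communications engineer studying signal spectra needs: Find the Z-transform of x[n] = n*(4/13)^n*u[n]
Using the property Z{n*a^n*u[n]} = az/(z-a)^2
With a = 4/13: X(z) = (4/13)z/(z - 4/13)^2, |z| > 4/13

Answer: (4/13)z/(z - 4/13)^2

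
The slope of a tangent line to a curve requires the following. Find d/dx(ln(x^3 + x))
Chain rule: d/dx[ln(u)]=u'/u where u=x^3 + x
u'=3x^2 + 1

Answer: (3x^2 + 1)/(x^3 + x)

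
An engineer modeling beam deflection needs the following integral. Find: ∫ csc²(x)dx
Since d/dx[-cot(x)]=csc²(x), integral=-cot(x)+C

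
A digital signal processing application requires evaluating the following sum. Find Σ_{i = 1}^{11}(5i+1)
=5·Σ i+1·11=5·66+11=341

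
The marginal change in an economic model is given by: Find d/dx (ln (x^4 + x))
Chain rule: d/dx[ln(u)]=u'/u where u=x^4 + x
u'=4x^3 + 1

Answer: (4x^3 + 1)/(x^4 + x)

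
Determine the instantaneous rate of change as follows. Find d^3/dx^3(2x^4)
Apply power rule 3 times:
d^1: 8x^3
d^2: 24x^2
d^3: 48x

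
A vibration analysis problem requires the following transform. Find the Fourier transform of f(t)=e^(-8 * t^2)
The Fourier transform of a Gaussian e^(-a*t^2) is sqrt(pi/a)*e^(-omega^2/(4a)).
With a=8: F(omega)=sqrt(pi/8)*e^(-omega^2/32)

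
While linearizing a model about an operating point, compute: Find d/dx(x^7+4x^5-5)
Power rule: d/dx(ax^n)=n·a·x^(n-1)
Term by term: 7·x^6+20·x^4

Answer: 7x^6+20x^4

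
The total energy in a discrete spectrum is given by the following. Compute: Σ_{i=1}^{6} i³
Using formula: Σ i^3=[n(n + 1)/2]²=[6·7/2]²=441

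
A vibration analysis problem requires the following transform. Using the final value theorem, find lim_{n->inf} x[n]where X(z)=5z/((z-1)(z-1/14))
Final value theorem: lim x[n] = lim_{z->1} (z-1) * X(z)
(z-1) * X(z) = 5z/(z-1/14)
As z->1: 5/(1-1/14) = 5/(13/14) = 70/13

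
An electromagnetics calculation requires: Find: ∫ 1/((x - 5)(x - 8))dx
Partial fractions: 1/((x-5)(x-8)) = A/(x-5)+B/(x-8)
A = -1/3, B = 1/3
∫ [-1/3· 1/(x-5)+1/3· 1/(x-8)] dx
= (1/3)[ln|x-8| - ln|x-5|]+C

Answer: (1/3)·ln|(x-8)/(x-5)|+C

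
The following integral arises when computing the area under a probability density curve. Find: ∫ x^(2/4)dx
Power rule: ∫ x^(1/2) dx = x^(3/2)/(3/2) + C

Answer: (2/3)·x^(3/2) + C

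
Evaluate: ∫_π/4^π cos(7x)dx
Antiderivative: sin(7x)/7
Evaluate at bounds: [sin(7·π)/7] - [sin(7·π/4)/7]
= ((0) - (-√2/2))/7 = √2/14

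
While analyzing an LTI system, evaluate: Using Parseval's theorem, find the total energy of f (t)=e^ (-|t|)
Parseval's theorem: E = integral |f(t)|^2 dt = (1/2pi) integral |F(omega)|^2 domega
E = integral_{-inf}^{inf} e^(-2|t|) dt = 2 * integral_0^inf e^(-2t) dt = 2/(2 * 1) = 1/1

Answer: 1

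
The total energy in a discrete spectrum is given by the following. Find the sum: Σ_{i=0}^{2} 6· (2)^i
Geometric series: S = a(1 - r^n)/(1 - r)
a = 6, r = 2, n = 3
S = 6(1-8)/-1 = 42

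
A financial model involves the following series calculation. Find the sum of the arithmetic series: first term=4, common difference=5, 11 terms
Last term: a_n=4 + (11 - 1)·5=54
Sum=n(a_1 + a_n)/2=11(4 + 54)/2=319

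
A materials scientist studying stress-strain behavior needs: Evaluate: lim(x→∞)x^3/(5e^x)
Apply L'Hôpital 3 times (∞/∞ each time):
Eventually get 3!/(5e^x) → 0

Answer: 0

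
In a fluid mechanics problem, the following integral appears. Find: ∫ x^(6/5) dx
Power rule: ∫ x^(6/5) dx=x^(11/5)/(11/5)+C

Answer: (5/11)·x^(11/5)+C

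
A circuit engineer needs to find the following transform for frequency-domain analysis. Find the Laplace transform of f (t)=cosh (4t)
L{cosh(at)} = s/(s²-a²)
L{cosh(4t)} = s/(s²-16)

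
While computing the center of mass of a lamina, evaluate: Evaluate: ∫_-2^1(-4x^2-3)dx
Step 1: Find antiderivative F(x) = (-4/3)x^3 - 3x
Step 2: F(1) - F(-2) = -13/3 - (50/3) = -21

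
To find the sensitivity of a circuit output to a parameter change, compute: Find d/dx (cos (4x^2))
Chain rule: d/dx[cos(u)] = -sin(u)·u' where u = 4x^2
u' = 8x

Answer: -8x·sin(4x^2)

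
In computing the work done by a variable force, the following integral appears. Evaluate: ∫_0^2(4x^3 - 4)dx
Step 1: Find antiderivative F(x) = x^4 - 4x
Step 2: F(2) - F(0) = 8 - (0) = 8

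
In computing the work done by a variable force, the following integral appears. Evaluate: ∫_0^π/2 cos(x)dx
Antiderivative: sin(x)
Evaluate at bounds: [sin(1·π/2)/1] - [sin(1·0)/1]
=((1) - (0))/1=1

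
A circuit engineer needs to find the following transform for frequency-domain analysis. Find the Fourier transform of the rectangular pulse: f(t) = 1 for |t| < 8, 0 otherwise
F(omega)=integral from -8 to 8 of e^(-j * omega * t) dt
=2 * sin(8 * omega)/omega=16 * sinc(8 * omega/pi)

Answer: 2 * sin(8 * omega)/omega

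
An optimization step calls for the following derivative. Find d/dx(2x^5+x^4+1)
Power rule: d/dx(ax^n) = n·a·x^(n-1)
Term by term: 10·x^4+4·x^3

Answer: 10x^4+4x^3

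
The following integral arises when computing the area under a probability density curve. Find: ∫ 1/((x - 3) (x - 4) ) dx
Partial fractions: 1/((x-3)(x-4))=A/(x-3)+B/(x-4)
A=-1, B=1
∫ [-1· 1/(x-3)+1· 1/(x-4)] dx
=(1)[ln|x-4| - ln|x-3|]+C

Answer: ln|(x-4)/(x-3)|+C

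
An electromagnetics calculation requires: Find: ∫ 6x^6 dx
Using power rule: ∫ 6x^6 dx = 6/7 x^7+C = (6/7)x^7+C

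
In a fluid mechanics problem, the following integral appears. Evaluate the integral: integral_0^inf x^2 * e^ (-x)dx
This is a Gamma integral. Substitute u=1x:
integral_0^inf x^2 * e^(-x) dx=(1/1^3) integral_0^inf u^2 * e^(-u) du
=Gamma(3)/1^3=2!/1^3=2/1

Answer: 2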